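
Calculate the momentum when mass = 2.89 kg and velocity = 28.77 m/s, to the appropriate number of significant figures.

83.1 kg·m/s

momentum = 2.89 kg × 28.77 m/s = 83.1453 kg·m/s.
2.89 has 3 significant figures; 28.77 has 4.
Division/multiplication keeps the fewest: 3 significant figures.
Rounded: 83.1 kg·m/s.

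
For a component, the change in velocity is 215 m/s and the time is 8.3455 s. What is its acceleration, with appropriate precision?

25.8 m/s²

acceleration = 215 m/s ÷ 8.3455 s = 25.7623869151… m/s².
215 has 3 significant figures; 8.3455 has 5.
Division/multiplication keeps the fewest: 3 significant figures.
Rounded: 25.8 m/s².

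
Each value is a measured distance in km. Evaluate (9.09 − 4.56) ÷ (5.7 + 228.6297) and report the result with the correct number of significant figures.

0.0193

9.09 − 4.56 = 4.53, limited to 2 d.p. → 3 s.f.; 5.7 + 228.6297 = 234.3297, limited to 1 d.p. → 4 s.f.
Carrying full precision, 4.53 ÷ 234.3297 = 0.019331736438…; keep min(3, 4) = 3 s.f.
Rounded to 3 significant figures: 0.0193.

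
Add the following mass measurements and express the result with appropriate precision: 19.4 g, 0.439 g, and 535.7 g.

555.5 g

19.4 g + 0.439 g + 535.7 g = 555.539 g.
Addition/subtraction keeps the fewest decimal places: 19.4 → 1 decimal place, 0.439 → 3 decimal places, 535.7 → 1 decimal place; limit is 1.
Rounded to 1 decimal place: 555.5 g.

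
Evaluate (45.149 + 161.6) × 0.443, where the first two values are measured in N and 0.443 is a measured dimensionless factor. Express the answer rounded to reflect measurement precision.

91.6 N

45.149 N + 161.6 N = 206.749 N; the sum is limited to 1 decimal place (4 s.f.).
Carrying full precision, 206.749 × 0.443 = 91.589807 N; 0.443 has 3 s.f., so the result keeps min(4, 3) = 3 s.f.
Rounded to 3 significant figures: 91.6 N.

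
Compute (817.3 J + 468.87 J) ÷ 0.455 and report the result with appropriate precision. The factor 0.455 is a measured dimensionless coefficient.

817.3 J + 468.87 J = 1286.17 J; the sum is limited to 1 decimal place (5 s.f.).
Carrying full precision, 1286.17 ÷ 0.455 = 2826.74725275… J; 0.455 has 3 s.f., so the result keeps min(5, 3) = 3 s.f.
Rounded to 3 significant figures: 2.83 × 10^3 J.

2.83 × 10^3 J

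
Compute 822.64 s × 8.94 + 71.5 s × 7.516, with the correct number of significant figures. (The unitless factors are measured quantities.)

822.64 × 8.94 = 7354.4016 → 7.35 × 10^3 s (3 s.f., last digit at the 10^1 place).
71.5 × 7.516 = 537.394 → 5.37 × 10^2 s (3 s.f., last digit at the 10^0 place).
Sum: 7891.7956 s; keep the coarser place, 10^1.
Result: 7.89 × 10^3 s.

7.89 × 10^3 s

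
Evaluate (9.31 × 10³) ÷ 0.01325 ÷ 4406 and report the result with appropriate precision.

(9.31 × 10³) ÷ 0.01325 ÷ 4406 = 159.473787888…
Multiplication/division keeps the fewest significant figures: 9.31 × 10³ → 3 s.f., 0.01325 → 4 s.f., 4406 → 4 s.f.; limit is 3.
Rounded to 3 significant figures: 159.

159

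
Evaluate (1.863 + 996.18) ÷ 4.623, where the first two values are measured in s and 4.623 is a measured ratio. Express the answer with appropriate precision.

1.863 s + 996.18 s = 998.043 s; the sum is limited to 2 decimal places (5 s.f.).
Carrying full precision, 998.043 ÷ 4.623 = 215.886437378… s; 4.623 has 4 s.f., so the result keeps min(5, 4) = 4 s.f.
Rounded to 4 significant figures: 215.9 s.

215.9 s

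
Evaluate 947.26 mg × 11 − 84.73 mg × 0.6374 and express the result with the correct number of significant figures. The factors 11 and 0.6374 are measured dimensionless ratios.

947.26 × 11 = 10419.86 → 1.0 × 10⁴ mg (2 s.f., last digit at the 10^3 place).
84.73 × 0.6374 = 54.006902 → 54.01 mg (4 s.f., last digit at the 10^-2 place).
Difference: 10365.853098 mg; keep the coarser place, 10^3.
Result: 1.0 × 10⁴ mg.

1.0 × 10⁴ mg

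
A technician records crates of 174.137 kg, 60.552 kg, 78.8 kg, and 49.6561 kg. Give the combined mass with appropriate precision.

363.1 kg

174.137 kg + 60.552 kg + 78.8 kg + 49.6561 kg = 363.1451 kg.
Addition/subtraction keeps the fewest decimal places: 174.137 → 3 decimal places, 60.552 → 3 decimal places, 78.8 → 1 decimal place, 49.6561 → 4 decimal places; limit is 1.
Rounded to 1 decimal place: 363.1 kg.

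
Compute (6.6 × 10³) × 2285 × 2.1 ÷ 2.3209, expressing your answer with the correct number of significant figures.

(6.6 × 10³) × 2285 × 2.1 ÷ 2.3209 = 13645611.6162…
Multiplication/division keeps the fewest significant figures: 6.6 × 10³ → 2 s.f., 2285 → 4 s.f., 2.1 → 2 s.f., 2.3209 → 5 s.f.; limit is 2.
Rounded to 2 significant figures: 1.4 × 10⁷.

1.4 × 10⁷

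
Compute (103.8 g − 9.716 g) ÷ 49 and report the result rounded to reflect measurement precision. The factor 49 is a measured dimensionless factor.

103.8 g − 9.716 g = 94.084 g; the difference is limited to 1 decimal place (3 s.f.).
Carrying full precision, 94.084 ÷ 49 = 1.92008163265… g; 49 has 2 s.f., so the result keeps min(3, 2) = 2 s.f.
Rounded to 2 significant figures: 1.9 g.

1.9 g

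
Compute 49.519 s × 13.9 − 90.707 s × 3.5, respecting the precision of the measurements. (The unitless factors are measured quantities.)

3.7 × 10^2 s

49.519 × 13.9 = 688.3141 → 688 s (3 s.f., last digit at the 10^0 place).
90.707 × 3.5 = 317.4745 → 3.2 × 10^2 s (2 s.f., last digit at the 10^1 place).
Difference: 370.8396 s; keep the coarser place, 10^1.
Result: 3.7 × 10^2 s.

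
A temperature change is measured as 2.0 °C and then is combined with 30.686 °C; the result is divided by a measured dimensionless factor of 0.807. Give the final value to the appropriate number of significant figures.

2.0 °C + 30.686 °C = 32.686 °C; the sum is limited to 1 decimal place (3 s.f.).
Carrying full precision, 32.686 ÷ 0.807 = 40.5030978934… °C; 0.807 has 3 s.f., so the result keeps min(3, 3) = 3 s.f.
Rounded to 3 significant figures: 40.5 °C.

40.5 °C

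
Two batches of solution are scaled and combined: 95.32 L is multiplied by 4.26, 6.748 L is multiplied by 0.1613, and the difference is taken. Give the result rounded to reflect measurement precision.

405 L

95.32 × 4.26 = 406.0632 → 406 L (3 s.f., last digit at the 10^0 place).
6.748 × 0.1613 = 1.0884524 → 1.088 L (4 s.f., last digit at the 10^-3 place).
Difference: 404.9747476 L; keep the coarser place, 10^0.
Result: 405 L.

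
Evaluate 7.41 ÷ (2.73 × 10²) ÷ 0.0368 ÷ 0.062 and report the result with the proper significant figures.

12

7.41 ÷ (2.73 × 10²) ÷ 0.0368 ÷ 0.062 = 11.8964135444…
Multiplication/division keeps the fewest significant figures: 7.41 → 3 s.f., 2.73 × 10² → 3 s.f., 0.0368 → 3 s.f., 0.062 → 2 s.f.; limit is 2.
Rounded to 2 significant figures: 12.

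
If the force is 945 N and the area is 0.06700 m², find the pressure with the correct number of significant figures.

1.41 × 10^4 Pa

pressure = 945 N ÷ 0.06700 m² = 14104.4776119… Pa.
945 has 3 significant figures; 0.06700 has 4.
Division/multiplication keeps the fewest: 3 significant figures.
Rounded: 1.41 × 10^4 Pa.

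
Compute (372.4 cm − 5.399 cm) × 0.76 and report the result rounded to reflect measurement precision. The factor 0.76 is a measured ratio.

2.8 × 10^2 cm

372.4 cm − 5.399 cm = 367.001 cm; the difference is limited to 1 decimal place (4 s.f.).
Carrying full precision, 367.001 × 0.76 = 278.92076 cm; 0.76 has 2 s.f., so the result keeps min(4, 2) = 2 s.f.
Rounded to 2 significant figures: 2.8 × 10^2 cm.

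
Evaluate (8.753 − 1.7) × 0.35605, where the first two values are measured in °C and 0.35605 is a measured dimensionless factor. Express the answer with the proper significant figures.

2.5 °C

8.753 °C − 1.7 °C = 7.053 °C; the difference is limited to 1 decimal place (2 s.f.).
Carrying full precision, 7.053 × 0.35605 = 2.51122065 °C; 0.35605 has 5 s.f., so the result keeps min(2, 5) = 2 s.f.
Rounded to 2 significant figures: 2.5 °C.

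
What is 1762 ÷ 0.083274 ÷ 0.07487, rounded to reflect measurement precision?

1762 ÷ 0.083274 ÷ 0.07487 = 282610.728656…
Multiplication/division keeps the fewest significant figures: 1762 → 4 s.f., 0.083274 → 5 s.f., 0.07487 → 4 s.f.; limit is 4.
Rounded to 4 significant figures: 2.826 × 10^5.

2.826 × 10^5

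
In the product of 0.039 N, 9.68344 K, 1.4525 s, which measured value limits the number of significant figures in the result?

0.039 N → 2 s.f.; 9.68344 K → 6 s.f.; 1.4525 s → 5 s.f.
The fewest is 2 significant figures, from 0.039 N.

0.039 N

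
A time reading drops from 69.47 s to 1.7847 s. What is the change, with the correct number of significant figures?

69.47 s − 1.7847 s = 67.6853 s.
Addition/subtraction keeps the fewest decimal places: 69.47 → 2 decimal places, 1.7847 → 4 decimal places; limit is 2.
Rounded to 2 decimal places: 67.69 s.

67.69 s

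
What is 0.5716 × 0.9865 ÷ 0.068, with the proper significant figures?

0.5716 × 0.9865 ÷ 0.068 = 8.29240294118…
Multiplication/division keeps the fewest significant figures: 0.5716 → 4 s.f., 0.9865 → 4 s.f., 0.068 → 2 s.f.; limit is 2.
Rounded to 2 significant figures: 8.3.

8.3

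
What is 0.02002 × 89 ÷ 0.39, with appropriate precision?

0.02002 × 89 ÷ 0.39 = 4.56866666667…
Multiplication/division keeps the fewest significant figures: 0.02002 → 4 s.f., 89 → 2 s.f., 0.39 → 2 s.f.; limit is 2.
Rounded to 2 significant figures: 4.6.

4.6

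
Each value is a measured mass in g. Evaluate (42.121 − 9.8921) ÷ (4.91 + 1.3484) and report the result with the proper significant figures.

42.121 − 9.8921 = 32.2289, limited to 3 d.p. → 5 s.f.; 4.91 + 1.3484 = 6.2584, limited to 2 d.p. → 3 s.f.
Carrying full precision, 32.2289 ÷ 6.2584 = 5.14970279944…; keep min(5, 3) = 3 s.f.
Rounded to 3 significant figures: 5.15.

5.15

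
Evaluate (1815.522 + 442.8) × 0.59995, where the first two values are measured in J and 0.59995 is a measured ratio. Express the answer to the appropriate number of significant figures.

1354.9 J

1815.522 J + 442.8 J = 2258.322 J; the sum is limited to 1 decimal place (5 s.f.).
Carrying full precision, 2258.322 × 0.59995 = 1354.8802839 J; 0.59995 has 5 s.f., so the result keeps min(5, 5) = 5 s.f.
Rounded to 5 significant figures: 1354.9 J.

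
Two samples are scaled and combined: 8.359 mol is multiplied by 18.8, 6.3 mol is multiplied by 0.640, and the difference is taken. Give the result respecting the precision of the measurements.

8.359 × 18.8 = 157.1492 → 1.57 × 10^2 mol (3 s.f., last digit at the 10^0 place).
6.3 × 0.640 = 4.032 → 4.0 mol (2 s.f., last digit at the 10^-1 place).
Difference: 153.1172 mol; keep the coarser place, 10^0.
Result: 153 mol.

153 mol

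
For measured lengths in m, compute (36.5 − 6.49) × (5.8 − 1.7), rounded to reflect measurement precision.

1.2 × 10² m²

36.5 − 6.49 = 30.01, limited to 1 d.p. → 3 s.f.; 5.8 − 1.7 = 4.1, limited to 1 d.p. → 2 s.f.
Carrying full precision, 30.01 × 4.1 = 123.041; keep min(3, 2) = 2 s.f.
Rounded to 2 significant figures: 1.2 × 10² m².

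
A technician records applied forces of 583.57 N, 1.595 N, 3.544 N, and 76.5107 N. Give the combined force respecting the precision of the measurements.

583.57 N + 1.595 N + 3.544 N + 76.5107 N = 665.2197 N.
Addition/subtraction keeps the fewest decimal places: 583.57 → 2 decimal places, 1.595 → 3 decimal places, 3.544 → 3 decimal places, 76.5107 → 4 decimal places; limit is 2.
Rounded to 2 decimal places: 665.22 N.

665.22 N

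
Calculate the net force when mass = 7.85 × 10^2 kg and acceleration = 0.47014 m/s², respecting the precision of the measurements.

3.69 × 10^2 N

net force = 7.85 × 10^2 kg × 0.47014 m/s² = 369.0599 N.
7.85 × 10^2 has 3 significant figures; 0.47014 has 5.
Division/multiplication keeps the fewest: 3 significant figures.
Rounded: 3.69 × 10^2 N.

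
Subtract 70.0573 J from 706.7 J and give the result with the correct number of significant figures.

706.7 J − 70.0573 J = 636.6427 J.
Addition/subtraction keeps the fewest decimal places: 706.7 → 1 decimal place, 70.0573 → 4 decimal places; limit is 1.
Rounded to 1 decimal place: 636.6 J.

636.6 J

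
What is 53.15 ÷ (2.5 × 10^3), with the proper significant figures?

0.021

53.15 ÷ (2.5 × 10^3) = 0.02126
Multiplication/division keeps the fewest significant figures: 53.15 → 4 s.f., 2.5 × 10^3 → 2 s.f.; limit is 2.
Rounded to 2 significant figures: 0.021.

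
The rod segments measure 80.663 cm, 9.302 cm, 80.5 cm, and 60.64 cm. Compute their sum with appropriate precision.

231.1 cm

80.663 cm + 9.302 cm + 80.5 cm + 60.64 cm = 231.105 cm.
Addition/subtraction keeps the fewest decimal places: 80.663 → 3 decimal places, 9.302 → 3 decimal places, 80.5 → 1 decimal place, 60.64 → 2 decimal places; limit is 1.
Rounded to 1 decimal place: 231.1 cm.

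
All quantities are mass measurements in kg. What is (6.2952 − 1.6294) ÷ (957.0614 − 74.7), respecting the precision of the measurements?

6.2952 − 1.6294 = 4.6658, limited to 4 d.p. → 5 s.f.; 957.0614 − 74.7 = 882.3614, limited to 1 d.p. → 4 s.f.
Carrying full precision, 4.6658 ÷ 882.3614 = 0.00528785597375…; keep min(5, 4) = 4 s.f.
Rounded to 4 significant figures: 0.005288.

0.005288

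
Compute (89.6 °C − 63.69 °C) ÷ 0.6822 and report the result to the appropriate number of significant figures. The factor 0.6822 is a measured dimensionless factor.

89.6 °C − 63.69 °C = 25.91 °C; the difference is limited to 1 decimal place (3 s.f.).
Carrying full precision, 25.91 ÷ 0.6822 = 37.9800644972… °C; 0.6822 has 4 s.f., so the result keeps min(3, 4) = 3 s.f.
Rounded to 3 significant figures: 38.0 °C.

38.0 °C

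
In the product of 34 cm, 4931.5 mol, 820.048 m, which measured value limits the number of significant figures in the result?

34 cm

34 cm → 2 s.f.; 4931.5 mol → 5 s.f.; 820.048 m → 6 s.f.
The fewest is 2 significant figures, from 34 cm.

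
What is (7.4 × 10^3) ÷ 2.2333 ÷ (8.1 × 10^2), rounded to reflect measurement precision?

(7.4 × 10^3) ÷ 2.2333 ÷ (8.1 × 10^2) = 4.09071887751…
Multiplication/division keeps the fewest significant figures: 7.4 × 10^3 → 2 s.f., 2.2333 → 5 s.f., 8.1 × 10^2 → 2 s.f.; limit is 2.
Rounded to 2 significant figures: 4.1.

4.1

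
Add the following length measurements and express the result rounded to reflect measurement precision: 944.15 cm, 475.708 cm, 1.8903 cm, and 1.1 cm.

1.4228 × 10^3 cm

944.15 cm + 475.708 cm + 1.8903 cm + 1.1 cm = 1422.8483 cm.
Addition/subtraction keeps the fewest decimal places: 944.15 → 2 decimal places, 475.708 → 3 decimal places, 1.8903 → 4 decimal places, 1.1 → 1 decimal place; limit is 1.
Rounded to 1 decimal place: 1.4228 × 10^3 cm.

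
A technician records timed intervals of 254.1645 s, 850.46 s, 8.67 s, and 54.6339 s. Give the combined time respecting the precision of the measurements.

254.1645 s + 850.46 s + 8.67 s + 54.6339 s = 1167.9284 s.
Addition/subtraction keeps the fewest decimal places: 254.1645 → 4 decimal places, 850.46 → 2 decimal places, 8.67 → 2 decimal places, 54.6339 → 4 decimal places; limit is 2.
Rounded to 2 decimal places: 1167.93 s.

1167.93 s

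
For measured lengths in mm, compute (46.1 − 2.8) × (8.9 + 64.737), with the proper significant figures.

3.19 × 10³ mm²

46.1 − 2.8 = 43.3, limited to 1 d.p. → 3 s.f.; 8.9 + 64.737 = 73.637, limited to 1 d.p. → 3 s.f.
Carrying full precision, 43.3 × 73.637 = 3188.4821; keep min(3, 3) = 3 s.f.
Rounded to 3 significant figures: 3.19 × 10³ mm².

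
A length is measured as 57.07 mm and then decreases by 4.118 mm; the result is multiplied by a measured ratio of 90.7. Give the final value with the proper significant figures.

57.07 mm − 4.118 mm = 52.952 mm; the difference is limited to 2 decimal places (4 s.f.).
Carrying full precision, 52.952 × 90.7 = 4802.7464 mm; 90.7 has 3 s.f., so the result keeps min(4, 3) = 3 s.f.
Rounded to 3 significant figures: 4.80 × 10^3 mm.

4.80 × 10^3 mm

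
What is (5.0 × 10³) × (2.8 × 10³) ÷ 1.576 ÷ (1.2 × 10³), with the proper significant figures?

7.4 × 10³

(5.0 × 10³) × (2.8 × 10³) ÷ 1.576 ÷ (1.2 × 10³) = 7402.7072758…
Multiplication/division keeps the fewest significant figures: 5.0 × 10³ → 2 s.f., 2.8 × 10³ → 2 s.f., 1.576 → 4 s.f., 1.2 × 10³ → 2 s.f.; limit is 2.
Rounded to 2 significant figures: 7.4 × 10³.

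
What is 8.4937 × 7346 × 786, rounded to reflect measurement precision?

8.4937 × 7346 × 786 = 49042250.0772
Multiplication/division keeps the fewest significant figures: 8.4937 → 5 s.f., 7346 → 4 s.f., 786 → 3 s.f.; limit is 3.
Rounded to 3 significant figures: 4.90 × 10⁷.

4.90 × 10⁷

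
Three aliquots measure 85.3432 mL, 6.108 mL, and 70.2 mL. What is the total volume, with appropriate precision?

85.3432 mL + 6.108 mL + 70.2 mL = 161.6512 mL.
Addition/subtraction keeps the fewest decimal places: 85.3432 → 4 decimal places, 6.108 → 3 decimal places, 70.2 → 1 decimal place; limit is 1.
Rounded to 1 decimal place: 161.7 mL.

161.7 mL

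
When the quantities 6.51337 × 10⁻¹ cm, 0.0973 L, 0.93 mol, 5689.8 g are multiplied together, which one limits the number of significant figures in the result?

0.93 mol

6.51337 × 10⁻¹ cm → 6 s.f.; 0.0973 L → 3 s.f.; 0.93 mol → 2 s.f.; 5689.8 g → 5 s.f.
The fewest is 2 significant figures, from 0.93 mol.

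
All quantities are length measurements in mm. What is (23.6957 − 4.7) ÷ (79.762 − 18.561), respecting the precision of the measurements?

23.6957 − 4.7 = 18.9957, limited to 1 d.p. → 3 s.f.; 79.762 − 18.561 = 61.201, limited to 3 d.p. → 5 s.f.
Carrying full precision, 18.9957 ÷ 61.201 = 0.310382183298…; keep min(3, 5) = 3 s.f.
Rounded to 3 significant figures: 0.310.

0.310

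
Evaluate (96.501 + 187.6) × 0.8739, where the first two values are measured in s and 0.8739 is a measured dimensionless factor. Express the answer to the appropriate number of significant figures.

248.3 s

96.501 s + 187.6 s = 284.101 s; the sum is limited to 1 decimal place (4 s.f.).
Carrying full precision, 284.101 × 0.8739 = 248.2758639 s; 0.8739 has 4 s.f., so the result keeps min(4, 4) = 4 s.f.
Rounded to 4 significant figures: 248.3 s.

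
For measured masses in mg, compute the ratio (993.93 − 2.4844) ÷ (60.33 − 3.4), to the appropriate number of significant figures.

17.4

993.93 − 2.4844 = 991.4456, limited to 2 d.p. → 5 s.f.; 60.33 − 3.4 = 56.93, limited to 1 d.p. → 3 s.f.
Carrying full precision, 991.4456 ÷ 56.93 = 17.4151695064…; keep min(5, 3) = 3 s.f.
Rounded to 3 significant figures: 17.4.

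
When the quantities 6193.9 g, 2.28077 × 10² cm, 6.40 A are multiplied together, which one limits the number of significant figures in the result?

6.40 A

6193.9 g → 5 s.f.; 2.28077 × 10² cm → 6 s.f.; 6.40 A → 3 s.f.
The fewest is 3 significant figures, from 6.40 A.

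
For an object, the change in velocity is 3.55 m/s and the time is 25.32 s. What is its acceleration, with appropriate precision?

acceleration = 3.55 m/s ÷ 25.32 s = 0.140205371248… m/s².
3.55 has 3 significant figures; 25.32 has 4.
Division/multiplication keeps the fewest: 3 significant figures.
Rounded: 0.140 m/s².

0.140 m/s²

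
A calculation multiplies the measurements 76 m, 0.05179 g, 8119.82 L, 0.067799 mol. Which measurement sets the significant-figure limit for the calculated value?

76 m

76 m → 2 s.f.; 0.05179 g → 4 s.f.; 8119.82 L → 6 s.f.; 0.067799 mol → 5 s.f.
The fewest is 2 significant figures, from 76 m.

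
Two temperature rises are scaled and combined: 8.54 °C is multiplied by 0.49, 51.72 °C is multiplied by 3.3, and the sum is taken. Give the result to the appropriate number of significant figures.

1.7 × 10^2 °C

8.54 × 0.49 = 4.1846 → 4.2 °C (2 s.f., last digit at the 10^-1 place).
51.72 × 3.3 = 170.676 → 1.7 × 10^2 °C (2 s.f., last digit at the 10^1 place).
Sum: 174.8606 °C; keep the coarser place, 10^1.
Result: 1.7 × 10^2 °C.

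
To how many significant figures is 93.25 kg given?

4

93.25: every digit is nonzero and significant.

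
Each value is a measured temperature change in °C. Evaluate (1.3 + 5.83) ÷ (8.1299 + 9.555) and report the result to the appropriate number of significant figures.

1.3 + 5.83 = 7.13, limited to 1 d.p. → 2 s.f.; 8.1299 + 9.555 = 17.6849, limited to 3 d.p. → 5 s.f.
Carrying full precision, 7.13 ÷ 17.6849 = 0.403168805026…; keep min(2, 5) = 2 s.f.
Rounded to 2 significant figures: 0.40.

0.40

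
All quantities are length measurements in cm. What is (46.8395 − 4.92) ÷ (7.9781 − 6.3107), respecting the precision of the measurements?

25.14

46.8395 − 4.92 = 41.9195, limited to 2 d.p. → 4 s.f.; 7.9781 − 6.3107 = 1.6674, limited to 4 d.p. → 5 s.f.
Carrying full precision, 41.9195 ÷ 1.6674 = 25.1406381192…; keep min(4, 5) = 4 s.f.
Rounded to 4 significant figures: 25.14.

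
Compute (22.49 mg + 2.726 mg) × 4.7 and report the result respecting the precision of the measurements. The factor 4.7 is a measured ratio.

1.2 × 10^2 mg

22.49 mg + 2.726 mg = 25.216 mg; the sum is limited to 2 decimal places (4 s.f.).
Carrying full precision, 25.216 × 4.7 = 118.5152 mg; 4.7 has 2 s.f., so the result keeps min(4, 2) = 2 s.f.
Rounded to 2 significant figures: 1.2 × 10^2 mg.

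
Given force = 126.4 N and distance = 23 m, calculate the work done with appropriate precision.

2.9 × 10^3 J

work done = 126.4 N × 23 m = 2907.2 J.
126.4 has 4 significant figures; 23 has 2.
Division/multiplication keeps the fewest: 2 significant figures.
Rounded: 2.9 × 10^3 J.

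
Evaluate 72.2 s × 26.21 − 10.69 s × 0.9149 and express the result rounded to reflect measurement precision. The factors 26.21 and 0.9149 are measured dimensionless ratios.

1.88 × 10³ s

72.2 × 26.21 = 1892.362 → 1.89 × 10³ s (3 s.f., last digit at the 10^1 place).
10.69 × 0.9149 = 9.780281 → 9.780 s (4 s.f., last digit at the 10^-3 place).
Difference: 1882.581719 s; keep the coarser place, 10^1.
Result: 1.88 × 10³ s.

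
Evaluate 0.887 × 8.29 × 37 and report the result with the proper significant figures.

0.887 × 8.29 × 37 = 272.06951
Multiplication/division keeps the fewest significant figures: 0.887 → 3 s.f., 8.29 → 3 s.f., 37 → 2 s.f.; limit is 2.
Rounded to 2 significant figures: 2.7 × 10².

2.7 × 10²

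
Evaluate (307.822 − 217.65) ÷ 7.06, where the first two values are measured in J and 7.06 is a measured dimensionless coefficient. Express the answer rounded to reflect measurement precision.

307.822 J − 217.65 J = 90.172 J; the difference is limited to 2 decimal places (4 s.f.).
Carrying full precision, 90.172 ÷ 7.06 = 12.7722379603… J; 7.06 has 3 s.f., so the result keeps min(4, 3) = 3 s.f.
Rounded to 3 significant figures: 12.8 J.

12.8 J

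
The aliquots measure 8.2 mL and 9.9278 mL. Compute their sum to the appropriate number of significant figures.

8.2 mL + 9.9278 mL = 18.1278 mL.
Addition/subtraction keeps the fewest decimal places: 8.2 → 1 decimal place, 9.9278 → 4 decimal places; limit is 1.
Rounded to 1 decimal place: 18.1 mL.

18.1 mL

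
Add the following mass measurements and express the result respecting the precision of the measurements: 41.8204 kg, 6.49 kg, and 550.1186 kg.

598.43 kg

41.8204 kg + 6.49 kg + 550.1186 kg = 598.4290 kg.
Addition/subtraction keeps the fewest decimal places: 41.8204 → 4 decimal places, 6.49 → 2 decimal places, 550.1186 → 4 decimal places; limit is 2.
Rounded to 2 decimal places: 598.43 kg.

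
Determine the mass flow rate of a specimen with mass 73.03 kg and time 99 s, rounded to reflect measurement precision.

0.74 kg/s

mass flow rate = 73.03 kg ÷ 99 s = 0.737676767677… kg/s.
73.03 has 4 significant figures; 99 has 2.
Division/multiplication keeps the fewest: 2 significant figures.
Rounded: 0.74 kg/s.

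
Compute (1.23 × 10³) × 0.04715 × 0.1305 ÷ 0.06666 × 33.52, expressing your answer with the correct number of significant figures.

(1.23 × 10³) × 0.04715 × 0.1305 ÷ 0.06666 × 33.52 = 3805.71288659…
Multiplication/division keeps the fewest significant figures: 1.23 × 10³ → 3 s.f., 0.04715 → 4 s.f., 0.1305 → 4 s.f., 0.06666 → 4 s.f., 33.52 → 4 s.f.; limit is 3.
Rounded to 3 significant figures: 3.81 × 10³.

3.81 × 10³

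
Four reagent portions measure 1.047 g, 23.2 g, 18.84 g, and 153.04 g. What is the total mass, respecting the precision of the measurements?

196.1 g

1.047 g + 23.2 g + 18.84 g + 153.04 g = 196.127 g.
Addition/subtraction keeps the fewest decimal places: 1.047 → 3 decimal places, 23.2 → 1 decimal place, 18.84 → 2 decimal places, 153.04 → 2 decimal places; limit is 1.
Rounded to 1 decimal place: 196.1 g.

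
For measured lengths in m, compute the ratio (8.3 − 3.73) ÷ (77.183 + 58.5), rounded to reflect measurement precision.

0.034

8.3 − 3.73 = 4.57, limited to 1 d.p. → 2 s.f.; 77.183 + 58.5 = 135.683, limited to 1 d.p. → 4 s.f.
Carrying full precision, 4.57 ÷ 135.683 = 0.0336814486708…; keep min(2, 4) = 2 s.f.
Rounded to 2 significant figures: 0.034.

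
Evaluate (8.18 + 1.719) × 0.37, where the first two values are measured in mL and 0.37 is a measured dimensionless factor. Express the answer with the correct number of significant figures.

8.18 mL + 1.719 mL = 9.899 mL; the sum is limited to 2 decimal places (3 s.f.).
Carrying full precision, 9.899 × 0.37 = 3.66263 mL; 0.37 has 2 s.f., so the result keeps min(3, 2) = 2 s.f.
Rounded to 2 significant figures: 3.7 mL.

3.7 mL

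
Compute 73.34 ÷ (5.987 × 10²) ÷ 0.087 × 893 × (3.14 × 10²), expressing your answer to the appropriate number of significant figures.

3.9 × 10⁵

73.34 ÷ (5.987 × 10²) ÷ 0.087 × 893 × (3.14 × 10²) = 394814.870534…
Multiplication/division keeps the fewest significant figures: 73.34 → 4 s.f., 5.987 × 10² → 4 s.f., 0.087 → 2 s.f., 893 → 3 s.f., 3.14 × 10² → 3 s.f.; limit is 2.
Rounded to 2 significant figures: 3.9 × 10⁵.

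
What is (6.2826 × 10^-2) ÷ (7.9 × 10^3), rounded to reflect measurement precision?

(6.2826 × 10^-2) ÷ (7.9 × 10^3) = 0.00000795265822785…
Multiplication/division keeps the fewest significant figures: 6.2826 × 10^-2 → 5 s.f., 7.9 × 10^3 → 2 s.f.; limit is 2.
Rounded to 2 significant figures: 8.0 × 10^-6.

8.0 × 10^-6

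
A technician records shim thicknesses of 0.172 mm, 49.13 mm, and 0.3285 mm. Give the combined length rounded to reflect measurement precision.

49.63 mm

0.172 mm + 49.13 mm + 0.3285 mm = 49.6305 mm.
Addition/subtraction keeps the fewest decimal places: 0.172 → 3 decimal places, 49.13 → 2 decimal places, 0.3285 → 4 decimal places; limit is 2.
Rounded to 2 decimal places: 49.63 mm.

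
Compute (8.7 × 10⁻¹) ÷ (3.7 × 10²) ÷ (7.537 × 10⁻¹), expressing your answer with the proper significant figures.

(8.7 × 10⁻¹) ÷ (3.7 × 10²) ÷ (7.537 × 10⁻¹) = 0.00311974439611…
Multiplication/division keeps the fewest significant figures: 8.7 × 10⁻¹ → 2 s.f., 3.7 × 10² → 2 s.f., 7.537 × 10⁻¹ → 4 s.f.; limit is 2.
Rounded to 2 significant figures: 0.0031.

0.0031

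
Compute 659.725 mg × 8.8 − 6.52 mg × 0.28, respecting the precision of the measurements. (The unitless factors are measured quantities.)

659.725 × 8.8 = 5805.58 → 5.8 × 10³ mg (2 s.f., last digit at the 10^2 place).
6.52 × 0.28 = 1.8256 → 1.8 mg (2 s.f., last digit at the 10^-1 place).
Difference: 5803.7544 mg; keep the coarser place, 10^2.
Result: 5.8 × 10³ mg.

5.8 × 10³ mg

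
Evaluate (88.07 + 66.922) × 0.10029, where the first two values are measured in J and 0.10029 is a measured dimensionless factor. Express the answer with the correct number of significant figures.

15.544 J

88.07 J + 66.922 J = 154.992 J; the sum is limited to 2 decimal places (5 s.f.).
Carrying full precision, 154.992 × 0.10029 = 15.54414768 J; 0.10029 has 5 s.f., so the result keeps min(5, 5) = 5 s.f.
Rounded to 5 significant figures: 15.544 J.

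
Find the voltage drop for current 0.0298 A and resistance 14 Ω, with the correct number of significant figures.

voltage drop = 0.0298 A × 14 Ω = 0.4172 V.
0.0298 has 3 significant figures; 14 has 2.
Division/multiplication keeps the fewest: 2 significant figures.
Rounded: 0.42 V.

0.42 V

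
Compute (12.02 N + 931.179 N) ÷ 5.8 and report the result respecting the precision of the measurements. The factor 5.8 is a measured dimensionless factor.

12.02 N + 931.179 N = 943.199 N; the sum is limited to 2 decimal places (5 s.f.).
Carrying full precision, 943.199 ÷ 5.8 = 162.620517241… N; 5.8 has 2 s.f., so the result keeps min(5, 2) = 2 s.f.
Rounded to 2 significant figures: 1.6 × 10^2 N.

1.6 × 10^2 N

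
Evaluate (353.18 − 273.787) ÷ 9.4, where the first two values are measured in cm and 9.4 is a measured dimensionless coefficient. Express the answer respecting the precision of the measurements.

353.18 cm − 273.787 cm = 79.393 cm; the difference is limited to 2 decimal places (4 s.f.).
Carrying full precision, 79.393 ÷ 9.4 = 8.44606382979… cm; 9.4 has 2 s.f., so the result keeps min(4, 2) = 2 s.f.
Rounded to 2 significant figures: 8.4 cm.

8.4 cm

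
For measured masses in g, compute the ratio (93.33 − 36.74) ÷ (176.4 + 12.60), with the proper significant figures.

0.2994

93.33 − 36.74 = 56.59, limited to 2 d.p. → 4 s.f.; 176.4 + 12.60 = 189.00, limited to 1 d.p. → 4 s.f.
Carrying full precision, 56.59 ÷ 189.00 = 0.299417989418…; keep min(4, 4) = 4 s.f.
Rounded to 4 significant figures: 0.2994.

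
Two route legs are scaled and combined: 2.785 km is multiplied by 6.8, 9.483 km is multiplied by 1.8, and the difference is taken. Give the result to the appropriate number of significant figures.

2.785 × 6.8 = 18.938 → 19 km (2 s.f., last digit at the 10^0 place).
9.483 × 1.8 = 17.0694 → 17 km (2 s.f., last digit at the 10^0 place).
Difference: 1.8686 km; keep the coarser place, 10^0.
Result: 2 km.

2 km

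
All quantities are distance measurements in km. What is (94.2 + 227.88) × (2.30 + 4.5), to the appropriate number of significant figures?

2.2 × 10^3 km²

94.2 + 227.88 = 322.08, limited to 1 d.p. → 4 s.f.; 2.30 + 4.5 = 6.80, limited to 1 d.p. → 2 s.f.
Carrying full precision, 322.08 × 6.80 = 2190.144; keep min(4, 2) = 2 s.f.
Rounded to 2 significant figures: 2.2 × 10^3 km².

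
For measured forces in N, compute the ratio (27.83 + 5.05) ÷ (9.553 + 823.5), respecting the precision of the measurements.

27.83 + 5.05 = 32.88, limited to 2 d.p. → 4 s.f.; 9.553 + 823.5 = 833.053, limited to 1 d.p. → 4 s.f.
Carrying full precision, 32.88 ÷ 833.053 = 0.0394692774649…; keep min(4, 4) = 4 s.f.
Rounded to 4 significant figures: 0.03947.

0.03947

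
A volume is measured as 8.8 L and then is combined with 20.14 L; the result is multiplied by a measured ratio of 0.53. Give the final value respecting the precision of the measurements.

15 L

8.8 L + 20.14 L = 28.94 L; the sum is limited to 1 decimal place (3 s.f.).
Carrying full precision, 28.94 × 0.53 = 15.3382 L; 0.53 has 2 s.f., so the result keeps min(3, 2) = 2 s.f.
Rounded to 2 significant figures: 15 L.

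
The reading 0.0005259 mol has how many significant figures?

0.0005259: leading zeros are not significant.

4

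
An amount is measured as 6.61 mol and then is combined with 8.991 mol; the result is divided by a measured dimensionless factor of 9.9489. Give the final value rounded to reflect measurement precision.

1.568 mol

6.61 mol + 8.991 mol = 15.601 mol; the sum is limited to 2 decimal places (4 s.f.).
Carrying full precision, 15.601 ÷ 9.9489 = 1.56811305772… mol; 9.9489 has 5 s.f., so the result keeps min(4, 5) = 4 s.f.
Rounded to 4 significant figures: 1.568 mol.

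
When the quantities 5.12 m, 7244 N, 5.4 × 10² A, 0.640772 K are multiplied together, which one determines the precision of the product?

5.12 m → 3 s.f.; 7244 N → 4 s.f.; 5.4 × 10² A → 2 s.f.; 0.640772 K → 6 s.f.
The fewest is 2 significant figures, from 5.4 × 10² A.

5.4 × 10² A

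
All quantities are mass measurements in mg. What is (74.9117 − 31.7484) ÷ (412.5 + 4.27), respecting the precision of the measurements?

0.1036

74.9117 − 31.7484 = 43.1633, limited to 4 d.p. → 6 s.f.; 412.5 + 4.27 = 416.77, limited to 1 d.p. → 4 s.f.
Carrying full precision, 43.1633 ÷ 416.77 = 0.103566235574…; keep min(6, 4) = 4 s.f.
Rounded to 4 significant figures: 0.1036.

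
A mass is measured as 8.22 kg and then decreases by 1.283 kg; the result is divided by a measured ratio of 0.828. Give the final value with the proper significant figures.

8.22 kg − 1.283 kg = 6.937 kg; the difference is limited to 2 decimal places (3 s.f.).
Carrying full precision, 6.937 ÷ 0.828 = 8.37801932367… kg; 0.828 has 3 s.f., so the result keeps min(3, 3) = 3 s.f.
Rounded to 3 significant figures: 8.38 kg.

8.38 kg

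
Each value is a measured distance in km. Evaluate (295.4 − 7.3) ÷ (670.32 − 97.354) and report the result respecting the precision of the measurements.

295.4 − 7.3 = 288.1, limited to 1 d.p. → 4 s.f.; 670.32 − 97.354 = 572.966, limited to 2 d.p. → 5 s.f.
Carrying full precision, 288.1 ÷ 572.966 = 0.502822156987…; keep min(4, 5) = 4 s.f.
Rounded to 4 significant figures: 0.5028.

0.5028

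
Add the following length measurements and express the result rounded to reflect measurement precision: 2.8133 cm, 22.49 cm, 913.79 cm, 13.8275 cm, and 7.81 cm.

2.8133 cm + 22.49 cm + 913.79 cm + 13.8275 cm + 7.81 cm = 960.7308 cm.
Addition/subtraction keeps the fewest decimal places: 2.8133 → 4 decimal places, 22.49 → 2 decimal places, 913.79 → 2 decimal places, 13.8275 → 4 decimal places, 7.81 → 2 decimal places; limit is 2.
Rounded to 2 decimal places: 960.73 cm.

960.73 cm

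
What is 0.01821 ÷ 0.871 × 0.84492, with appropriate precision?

0.01821 ÷ 0.871 × 0.84492 = 0.0176647453502…
Multiplication/division keeps the fewest significant figures: 0.01821 → 4 s.f., 0.871 → 3 s.f., 0.84492 → 5 s.f.; limit is 3.
Rounded to 3 significant figures: 0.0177.

0.0177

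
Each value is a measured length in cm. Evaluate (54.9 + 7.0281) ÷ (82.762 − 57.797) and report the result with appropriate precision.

54.9 + 7.0281 = 61.9281, limited to 1 d.p. → 3 s.f.; 82.762 − 57.797 = 24.965, limited to 3 d.p. → 5 s.f.
Carrying full precision, 61.9281 ÷ 24.965 = 2.48059683557…; keep min(3, 5) = 3 s.f.
Rounded to 3 significant figures: 2.48.

2.48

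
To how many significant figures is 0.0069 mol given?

0.0069: leading zeros are not significant.

2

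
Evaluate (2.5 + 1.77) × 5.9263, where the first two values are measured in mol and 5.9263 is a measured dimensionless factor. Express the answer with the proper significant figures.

25 mol

2.5 mol + 1.77 mol = 4.27 mol; the sum is limited to 1 decimal place (2 s.f.).
Carrying full precision, 4.27 × 5.9263 = 25.305301 mol; 5.9263 has 5 s.f., so the result keeps min(2, 5) = 2 s.f.
Rounded to 2 significant figures: 25 mol.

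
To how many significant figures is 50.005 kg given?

5

50.005: zeros between nonzero digits are significant.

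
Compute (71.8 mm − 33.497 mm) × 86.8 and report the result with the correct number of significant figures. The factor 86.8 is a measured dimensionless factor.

71.8 mm − 33.497 mm = 38.303 mm; the difference is limited to 1 decimal place (3 s.f.).
Carrying full precision, 38.303 × 86.8 = 3324.7004 mm; 86.8 has 3 s.f., so the result keeps min(3, 3) = 3 s.f.
Rounded to 3 significant figures: 3.32 × 10^3 mm.

3.32 × 10^3 mm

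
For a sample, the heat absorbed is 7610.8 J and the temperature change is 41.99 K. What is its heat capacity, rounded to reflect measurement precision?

heat capacity = 7610.8 J ÷ 41.99 K = 181.252679209… J/K.
7610.8 has 5 significant figures; 41.99 has 4.
Division/multiplication keeps the fewest: 4 significant figures.
Rounded: 181.3 J/K.

181.3 J/K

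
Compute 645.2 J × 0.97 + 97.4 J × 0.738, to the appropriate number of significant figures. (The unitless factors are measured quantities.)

645.2 × 0.97 = 625.844 → 6.3 × 10^2 J (2 s.f., last digit at the 10^1 place).
97.4 × 0.738 = 71.8812 → 71.9 J (3 s.f., last digit at the 10^-1 place).
Sum: 697.7252 J; keep the coarser place, 10^1.
Result: 7.0 × 10^2 J.

7.0 × 10^2 J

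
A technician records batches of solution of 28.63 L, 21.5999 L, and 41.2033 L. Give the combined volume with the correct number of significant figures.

28.63 L + 21.5999 L + 41.2033 L = 91.4332 L.
Addition/subtraction keeps the fewest decimal places: 28.63 → 2 decimal places, 21.5999 → 4 decimal places, 41.2033 → 4 decimal places; limit is 2.
Rounded to 2 decimal places: 91.43 L.

91.43 L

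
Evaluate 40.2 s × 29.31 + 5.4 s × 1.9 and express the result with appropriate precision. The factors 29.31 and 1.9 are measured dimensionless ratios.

1.19 × 10³ s

40.2 × 29.31 = 1178.262 → 1.18 × 10³ s (3 s.f., last digit at the 10^1 place).
5.4 × 1.9 = 10.26 → 10. s (2 s.f., last digit at the 10^0 place).
Sum: 1188.522 s; keep the coarser place, 10^1.
Result: 1.19 × 10³ s.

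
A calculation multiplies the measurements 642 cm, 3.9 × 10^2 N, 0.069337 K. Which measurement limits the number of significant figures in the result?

3.9 × 10^2 N

642 cm → 3 s.f.; 3.9 × 10^2 N → 2 s.f.; 0.069337 K → 5 s.f.
The fewest is 2 significant figures, from 3.9 × 10^2 N.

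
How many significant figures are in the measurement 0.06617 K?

4

0.06617: leading zeros are not significant.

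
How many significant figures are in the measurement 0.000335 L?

3

0.000335: leading zeros are not significant.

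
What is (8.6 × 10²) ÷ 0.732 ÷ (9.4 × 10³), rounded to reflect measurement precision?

(8.6 × 10²) ÷ 0.732 ÷ (9.4 × 10³) = 0.124985466806…
Multiplication/division keeps the fewest significant figures: 8.6 × 10² → 2 s.f., 0.732 → 3 s.f., 9.4 × 10³ → 2 s.f.; limit is 2.
Rounded to 2 significant figures: 0.12.

0.12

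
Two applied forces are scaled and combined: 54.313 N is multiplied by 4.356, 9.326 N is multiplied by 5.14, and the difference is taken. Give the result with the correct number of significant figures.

188.7 N

54.313 × 4.356 = 236.587428 → 236.6 N (4 s.f., last digit at the 10^-1 place).
9.326 × 5.14 = 47.93564 → 47.9 N (3 s.f., last digit at the 10^-1 place).
Difference: 188.651788 N; keep the coarser place, 10^-1.
Result: 188.7 N.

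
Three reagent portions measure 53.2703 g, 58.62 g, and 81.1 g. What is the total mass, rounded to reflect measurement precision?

193.0 g

53.2703 g + 58.62 g + 81.1 g = 192.9903 g.
Addition/subtraction keeps the fewest decimal places: 53.2703 → 4 decimal places, 58.62 → 2 decimal places, 81.1 → 1 decimal place; limit is 1.
Rounded to 1 decimal place: 193.0 g.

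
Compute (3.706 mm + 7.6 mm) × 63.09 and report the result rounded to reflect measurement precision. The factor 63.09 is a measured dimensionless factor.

3.706 mm + 7.6 mm = 11.306 mm; the sum is limited to 1 decimal place (3 s.f.).
Carrying full precision, 11.306 × 63.09 = 713.29554 mm; 63.09 has 4 s.f., so the result keeps min(3, 4) = 3 s.f.
Rounded to 3 significant figures: 713 mm.

713 mm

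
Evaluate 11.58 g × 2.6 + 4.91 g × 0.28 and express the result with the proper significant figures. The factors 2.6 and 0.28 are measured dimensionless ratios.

11.58 × 2.6 = 30.108 → 3.0 × 10^1 g (2 s.f., last digit at the 10^0 place).
4.91 × 0.28 = 1.3748 → 1.4 g (2 s.f., last digit at the 10^-1 place).
Sum: 31.4828 g; keep the coarser place, 10^0.
Result: 31 g.

31 g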